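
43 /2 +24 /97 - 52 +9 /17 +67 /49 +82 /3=-495707 /484806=-1.02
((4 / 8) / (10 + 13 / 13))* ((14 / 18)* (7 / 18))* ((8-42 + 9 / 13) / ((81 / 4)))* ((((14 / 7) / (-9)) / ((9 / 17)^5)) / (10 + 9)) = 60250211938 / 9473593217517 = 0.01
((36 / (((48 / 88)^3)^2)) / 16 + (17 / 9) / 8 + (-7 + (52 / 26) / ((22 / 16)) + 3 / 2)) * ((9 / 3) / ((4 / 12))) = 734.62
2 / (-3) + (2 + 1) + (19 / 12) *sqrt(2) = 4.57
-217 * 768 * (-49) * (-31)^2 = 7847664384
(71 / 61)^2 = 5041 / 3721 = 1.35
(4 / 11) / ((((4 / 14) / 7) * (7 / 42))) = 588 / 11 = 53.45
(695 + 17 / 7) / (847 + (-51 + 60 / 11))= 26851 / 30856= 0.87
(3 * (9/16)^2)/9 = 27/256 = 0.11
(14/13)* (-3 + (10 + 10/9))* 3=1022/39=26.21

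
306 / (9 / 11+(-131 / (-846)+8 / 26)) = 37019268 / 154939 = 238.93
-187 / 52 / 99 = -17 / 468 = -0.04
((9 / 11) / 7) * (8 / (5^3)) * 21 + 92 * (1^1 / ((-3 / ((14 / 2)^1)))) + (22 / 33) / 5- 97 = -1284427 / 4125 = -311.38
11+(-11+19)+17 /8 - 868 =-6775 /8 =-846.88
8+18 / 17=154 / 17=9.06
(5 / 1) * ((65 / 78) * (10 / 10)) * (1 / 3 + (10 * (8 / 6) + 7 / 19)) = 10000 / 171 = 58.48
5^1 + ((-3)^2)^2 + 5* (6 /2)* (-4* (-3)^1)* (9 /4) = 491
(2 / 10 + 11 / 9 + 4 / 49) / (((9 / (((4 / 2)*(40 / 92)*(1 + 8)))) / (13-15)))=-26528 / 10143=-2.62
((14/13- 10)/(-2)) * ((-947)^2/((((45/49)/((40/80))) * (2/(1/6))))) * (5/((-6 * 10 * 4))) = -1274365589/336960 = -3781.95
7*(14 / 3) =98 / 3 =32.67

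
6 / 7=0.86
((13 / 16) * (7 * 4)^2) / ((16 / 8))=637 / 2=318.50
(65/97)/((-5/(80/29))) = -1040/2813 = -0.37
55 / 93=0.59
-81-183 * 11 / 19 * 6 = -716.68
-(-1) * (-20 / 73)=-20 / 73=-0.27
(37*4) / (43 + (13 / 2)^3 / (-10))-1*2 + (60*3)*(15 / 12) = 289029 / 1243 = 232.53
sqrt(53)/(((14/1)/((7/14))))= sqrt(53)/28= 0.26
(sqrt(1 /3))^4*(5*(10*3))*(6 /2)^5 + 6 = 4056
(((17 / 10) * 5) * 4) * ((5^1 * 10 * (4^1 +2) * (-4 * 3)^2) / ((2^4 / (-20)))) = -1836000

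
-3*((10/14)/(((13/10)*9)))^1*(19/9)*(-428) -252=-212564/2457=-86.51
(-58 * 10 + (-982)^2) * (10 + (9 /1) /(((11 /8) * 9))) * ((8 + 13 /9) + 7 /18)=1118264288 /11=101660389.82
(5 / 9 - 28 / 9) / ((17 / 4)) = -92 / 153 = -0.60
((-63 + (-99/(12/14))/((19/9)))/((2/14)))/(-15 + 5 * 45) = -1491/380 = -3.92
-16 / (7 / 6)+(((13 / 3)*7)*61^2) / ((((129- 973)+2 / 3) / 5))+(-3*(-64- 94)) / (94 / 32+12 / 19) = -302009639 / 549010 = -550.10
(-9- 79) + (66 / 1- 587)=-609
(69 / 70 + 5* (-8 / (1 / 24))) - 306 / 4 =-36243 / 35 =-1035.51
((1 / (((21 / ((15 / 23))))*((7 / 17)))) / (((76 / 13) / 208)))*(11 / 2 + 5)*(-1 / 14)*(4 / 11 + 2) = -1120470 / 235543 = -4.76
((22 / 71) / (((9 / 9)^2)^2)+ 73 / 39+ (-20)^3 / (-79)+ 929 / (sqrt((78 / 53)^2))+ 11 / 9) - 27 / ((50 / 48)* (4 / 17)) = 20532623651 / 32812650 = 625.75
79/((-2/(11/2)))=-869/4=-217.25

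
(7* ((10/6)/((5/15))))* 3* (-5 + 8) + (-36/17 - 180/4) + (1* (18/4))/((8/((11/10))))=730323/2720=268.50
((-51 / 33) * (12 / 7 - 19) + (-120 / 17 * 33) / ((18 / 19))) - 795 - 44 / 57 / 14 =-6879476 / 6783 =-1014.22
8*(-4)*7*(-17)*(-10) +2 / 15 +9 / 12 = -2284747 / 60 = -38079.12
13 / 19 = 0.68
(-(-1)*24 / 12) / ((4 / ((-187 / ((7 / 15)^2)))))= -429.34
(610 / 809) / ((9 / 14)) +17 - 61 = -311824 / 7281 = -42.83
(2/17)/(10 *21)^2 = 1/374850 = 0.00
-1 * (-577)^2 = -332929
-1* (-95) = 95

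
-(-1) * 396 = 396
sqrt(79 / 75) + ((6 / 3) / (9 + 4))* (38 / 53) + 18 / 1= sqrt(237) / 15 + 12478 / 689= 19.14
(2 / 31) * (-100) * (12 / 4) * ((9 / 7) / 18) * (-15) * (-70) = -45000 / 31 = -1451.61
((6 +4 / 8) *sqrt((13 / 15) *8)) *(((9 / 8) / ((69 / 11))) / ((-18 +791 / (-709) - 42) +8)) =-101387 *sqrt(390) / 34646280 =-0.06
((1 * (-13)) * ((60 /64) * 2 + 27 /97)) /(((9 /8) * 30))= -7241 /8730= -0.83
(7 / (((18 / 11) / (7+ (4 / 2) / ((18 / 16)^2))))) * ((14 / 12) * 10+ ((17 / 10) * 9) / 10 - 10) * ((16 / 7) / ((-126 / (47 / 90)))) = -9845231 / 8857350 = -1.11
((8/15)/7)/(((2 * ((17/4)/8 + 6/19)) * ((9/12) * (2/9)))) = 4864/18025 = 0.27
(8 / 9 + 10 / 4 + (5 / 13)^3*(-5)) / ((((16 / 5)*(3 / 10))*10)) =613835 / 1898208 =0.32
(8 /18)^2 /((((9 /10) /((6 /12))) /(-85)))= -6800 /729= -9.33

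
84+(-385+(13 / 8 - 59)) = -358.38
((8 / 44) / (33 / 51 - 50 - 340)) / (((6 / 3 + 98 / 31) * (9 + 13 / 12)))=-1581 / 176197780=-0.00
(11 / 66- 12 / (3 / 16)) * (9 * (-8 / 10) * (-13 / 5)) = -29874 / 25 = -1194.96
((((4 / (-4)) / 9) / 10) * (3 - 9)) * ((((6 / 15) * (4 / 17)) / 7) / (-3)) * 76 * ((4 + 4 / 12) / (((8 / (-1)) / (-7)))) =-0.09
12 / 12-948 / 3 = -315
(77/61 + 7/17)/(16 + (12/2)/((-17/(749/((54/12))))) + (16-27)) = -5208/167201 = -0.03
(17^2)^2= 83521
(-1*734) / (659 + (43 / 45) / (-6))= -198180 / 177887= -1.11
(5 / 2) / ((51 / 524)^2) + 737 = 2603377 / 2601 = 1000.91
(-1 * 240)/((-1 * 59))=240/59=4.07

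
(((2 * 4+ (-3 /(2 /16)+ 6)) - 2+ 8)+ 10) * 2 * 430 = 5160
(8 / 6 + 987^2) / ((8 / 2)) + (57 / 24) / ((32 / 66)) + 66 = 93547577 / 384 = 243613.48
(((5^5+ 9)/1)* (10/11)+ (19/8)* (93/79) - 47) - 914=1890.89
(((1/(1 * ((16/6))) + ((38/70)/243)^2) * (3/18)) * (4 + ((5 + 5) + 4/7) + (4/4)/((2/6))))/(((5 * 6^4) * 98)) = 0.00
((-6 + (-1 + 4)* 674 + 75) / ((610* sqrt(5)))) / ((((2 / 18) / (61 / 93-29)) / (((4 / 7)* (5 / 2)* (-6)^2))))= -595282608* sqrt(5) / 66185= -20111.69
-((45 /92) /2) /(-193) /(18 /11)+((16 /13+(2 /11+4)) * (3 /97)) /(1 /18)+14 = 16761716665 /985173904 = 17.01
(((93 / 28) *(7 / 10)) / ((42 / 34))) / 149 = 527 / 41720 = 0.01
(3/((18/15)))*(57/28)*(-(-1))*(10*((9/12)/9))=475/112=4.24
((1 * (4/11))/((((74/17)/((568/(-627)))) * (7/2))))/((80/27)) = -21726/2977205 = -0.01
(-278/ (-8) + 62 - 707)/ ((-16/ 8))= 2441/ 8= 305.12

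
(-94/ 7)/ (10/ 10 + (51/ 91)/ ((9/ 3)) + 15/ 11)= -13442/ 2553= -5.27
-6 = -6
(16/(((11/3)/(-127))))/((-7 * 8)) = 762/77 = 9.90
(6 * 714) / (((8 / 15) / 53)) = 851445 / 2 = 425722.50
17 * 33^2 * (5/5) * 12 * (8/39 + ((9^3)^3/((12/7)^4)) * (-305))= -3039538490488425.71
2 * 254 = 508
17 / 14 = 1.21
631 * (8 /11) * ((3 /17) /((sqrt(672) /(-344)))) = -1074.66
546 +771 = 1317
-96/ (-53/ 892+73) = -85632/ 65063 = -1.32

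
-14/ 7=-2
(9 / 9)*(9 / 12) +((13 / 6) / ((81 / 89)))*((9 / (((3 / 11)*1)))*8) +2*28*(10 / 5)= 240163 / 324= 741.24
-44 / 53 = -0.83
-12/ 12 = -1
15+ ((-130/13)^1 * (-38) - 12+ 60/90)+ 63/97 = 111836/291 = 384.32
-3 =-3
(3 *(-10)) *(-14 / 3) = 140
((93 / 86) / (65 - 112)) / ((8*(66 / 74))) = -1147 / 355696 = -0.00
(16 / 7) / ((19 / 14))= 32 / 19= 1.68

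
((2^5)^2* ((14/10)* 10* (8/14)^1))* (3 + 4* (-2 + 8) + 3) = 245760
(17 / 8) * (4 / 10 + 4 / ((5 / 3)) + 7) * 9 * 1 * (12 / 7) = 3213 / 10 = 321.30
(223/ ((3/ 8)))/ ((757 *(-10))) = -892/ 11355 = -0.08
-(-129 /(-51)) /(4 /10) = -215 /34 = -6.32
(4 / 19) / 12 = 1 / 57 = 0.02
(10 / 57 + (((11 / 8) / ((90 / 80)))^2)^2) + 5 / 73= 22526872 / 9100107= 2.48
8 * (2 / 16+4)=33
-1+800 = 799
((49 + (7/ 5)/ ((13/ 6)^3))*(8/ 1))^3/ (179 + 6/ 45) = 241565184230231705088/ 712357245381275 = 339106.80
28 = 28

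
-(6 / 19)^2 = -0.10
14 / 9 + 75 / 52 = 1403 / 468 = 3.00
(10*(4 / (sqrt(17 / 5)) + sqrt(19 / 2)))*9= 360*sqrt(85) / 17 + 45*sqrt(38)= 472.64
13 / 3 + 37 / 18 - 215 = -3755 / 18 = -208.61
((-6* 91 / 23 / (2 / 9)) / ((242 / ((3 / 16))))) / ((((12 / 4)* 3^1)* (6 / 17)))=-4641 / 178112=-0.03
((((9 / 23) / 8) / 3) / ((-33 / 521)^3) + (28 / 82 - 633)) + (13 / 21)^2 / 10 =-5142376193939 / 7380182040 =-696.78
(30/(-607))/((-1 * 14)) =0.00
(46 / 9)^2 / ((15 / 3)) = 2116 / 405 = 5.22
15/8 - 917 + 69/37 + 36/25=-6747469/7400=-911.82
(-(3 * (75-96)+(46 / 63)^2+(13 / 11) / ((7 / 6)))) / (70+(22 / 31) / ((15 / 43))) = 0.85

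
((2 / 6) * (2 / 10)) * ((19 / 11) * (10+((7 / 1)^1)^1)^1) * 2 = 646 / 165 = 3.92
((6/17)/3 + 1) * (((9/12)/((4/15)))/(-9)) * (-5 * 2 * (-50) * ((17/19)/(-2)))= 625/8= 78.12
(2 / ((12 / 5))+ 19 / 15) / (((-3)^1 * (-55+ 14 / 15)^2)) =-315 / 1315442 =-0.00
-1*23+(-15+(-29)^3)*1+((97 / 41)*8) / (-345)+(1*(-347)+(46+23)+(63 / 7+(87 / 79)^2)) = -2180034605231 / 88278945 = -24694.84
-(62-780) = 718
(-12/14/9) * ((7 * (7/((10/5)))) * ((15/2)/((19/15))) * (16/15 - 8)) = 1820/19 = 95.79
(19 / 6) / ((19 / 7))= 7 / 6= 1.17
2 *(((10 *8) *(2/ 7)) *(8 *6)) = 15360/ 7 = 2194.29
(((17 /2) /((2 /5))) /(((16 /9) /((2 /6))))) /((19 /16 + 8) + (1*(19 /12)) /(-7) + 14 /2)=5355 /21452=0.25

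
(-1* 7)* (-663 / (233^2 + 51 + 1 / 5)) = 7735 / 90567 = 0.09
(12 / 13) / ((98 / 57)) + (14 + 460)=302280 / 637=474.54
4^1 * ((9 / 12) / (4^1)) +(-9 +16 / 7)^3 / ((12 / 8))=-827497 / 4116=-201.04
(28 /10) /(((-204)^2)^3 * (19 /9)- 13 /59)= 826 /44886331448709055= 0.00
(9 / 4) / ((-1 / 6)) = -27 / 2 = -13.50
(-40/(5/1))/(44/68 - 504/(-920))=-1955/292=-6.70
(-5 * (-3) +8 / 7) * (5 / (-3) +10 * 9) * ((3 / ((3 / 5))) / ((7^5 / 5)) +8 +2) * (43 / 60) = 10220.85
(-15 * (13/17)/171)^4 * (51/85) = 3570125/293882586507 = 0.00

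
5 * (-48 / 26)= -120 / 13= -9.23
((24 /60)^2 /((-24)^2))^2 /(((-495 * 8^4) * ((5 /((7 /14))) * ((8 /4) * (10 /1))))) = -1 /5255331840000000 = -0.00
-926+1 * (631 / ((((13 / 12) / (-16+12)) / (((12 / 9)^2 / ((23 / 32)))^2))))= -2818544578 / 185679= -15179.66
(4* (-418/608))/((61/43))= -473/244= -1.94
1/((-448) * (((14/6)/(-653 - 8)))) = 1983/3136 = 0.63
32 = 32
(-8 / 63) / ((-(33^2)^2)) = 0.00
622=622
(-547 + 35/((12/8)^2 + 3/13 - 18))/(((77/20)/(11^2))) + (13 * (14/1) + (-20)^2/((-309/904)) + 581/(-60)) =-70831021363/3878980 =-18260.22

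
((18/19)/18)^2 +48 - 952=-326343/361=-904.00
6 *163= 978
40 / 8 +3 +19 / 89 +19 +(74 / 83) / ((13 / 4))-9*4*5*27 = -464070978 / 96031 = -4832.51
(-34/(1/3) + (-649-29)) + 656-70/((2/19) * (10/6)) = -523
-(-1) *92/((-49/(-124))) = 11408/49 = 232.82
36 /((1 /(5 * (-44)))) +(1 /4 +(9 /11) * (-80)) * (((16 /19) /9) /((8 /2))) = -784231 /99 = -7921.53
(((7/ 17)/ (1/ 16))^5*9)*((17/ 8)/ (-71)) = -19826343936/ 5929991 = -3343.40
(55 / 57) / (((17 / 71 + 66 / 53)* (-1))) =-206965 / 318459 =-0.65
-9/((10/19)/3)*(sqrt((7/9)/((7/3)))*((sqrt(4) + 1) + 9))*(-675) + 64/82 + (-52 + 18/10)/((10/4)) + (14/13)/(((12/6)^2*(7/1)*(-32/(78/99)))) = -20890817/1082400 + 138510*sqrt(3) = 239887.06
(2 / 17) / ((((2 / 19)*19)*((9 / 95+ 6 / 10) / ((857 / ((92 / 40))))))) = 407075 / 12903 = 31.55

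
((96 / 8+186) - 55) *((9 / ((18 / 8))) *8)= 4576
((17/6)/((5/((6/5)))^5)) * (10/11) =44064/21484375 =0.00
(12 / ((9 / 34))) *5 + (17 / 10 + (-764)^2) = 17517731 / 30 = 583924.37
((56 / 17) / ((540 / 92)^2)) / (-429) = -29624 / 132914925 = -0.00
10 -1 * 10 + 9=9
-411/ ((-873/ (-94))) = -12878/ 291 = -44.25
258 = 258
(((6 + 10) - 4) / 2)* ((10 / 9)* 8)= 160 / 3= 53.33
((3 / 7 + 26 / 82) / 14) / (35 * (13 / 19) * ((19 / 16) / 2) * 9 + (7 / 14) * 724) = 3424 / 31499111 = 0.00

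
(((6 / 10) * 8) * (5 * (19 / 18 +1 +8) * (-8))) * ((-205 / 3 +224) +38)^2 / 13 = -1955153312 / 351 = -5570237.36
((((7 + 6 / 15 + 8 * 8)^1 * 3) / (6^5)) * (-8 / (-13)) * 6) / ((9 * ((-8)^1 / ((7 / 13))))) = -833 / 1095120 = -0.00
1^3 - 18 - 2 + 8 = -11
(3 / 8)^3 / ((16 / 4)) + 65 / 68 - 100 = -3447861 / 34816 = -99.03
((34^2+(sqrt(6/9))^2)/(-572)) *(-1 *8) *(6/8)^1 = 1735/143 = 12.13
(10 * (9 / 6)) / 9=5 / 3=1.67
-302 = -302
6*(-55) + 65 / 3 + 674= 1097 / 3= 365.67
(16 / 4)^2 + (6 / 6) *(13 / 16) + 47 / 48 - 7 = 259 / 24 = 10.79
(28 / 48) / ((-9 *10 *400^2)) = -7 / 172800000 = -0.00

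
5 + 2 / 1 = 7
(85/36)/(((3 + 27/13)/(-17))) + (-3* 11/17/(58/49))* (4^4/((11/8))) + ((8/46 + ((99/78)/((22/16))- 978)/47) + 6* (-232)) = -28409650067153/16461234504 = -1725.85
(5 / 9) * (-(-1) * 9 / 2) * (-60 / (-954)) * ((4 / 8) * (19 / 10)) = 95 / 636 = 0.15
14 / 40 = 7 / 20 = 0.35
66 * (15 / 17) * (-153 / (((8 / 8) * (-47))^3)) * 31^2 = 8562510 / 103823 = 82.47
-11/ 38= -0.29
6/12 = 1/2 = 0.50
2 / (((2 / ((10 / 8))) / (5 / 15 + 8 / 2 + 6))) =155 / 12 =12.92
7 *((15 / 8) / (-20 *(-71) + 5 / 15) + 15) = 3579555 / 34088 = 105.01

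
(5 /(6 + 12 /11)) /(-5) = -11 /78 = -0.14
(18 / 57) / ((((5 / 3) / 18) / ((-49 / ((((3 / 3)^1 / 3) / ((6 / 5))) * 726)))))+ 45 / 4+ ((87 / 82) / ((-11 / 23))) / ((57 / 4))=96762983 / 9425900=10.27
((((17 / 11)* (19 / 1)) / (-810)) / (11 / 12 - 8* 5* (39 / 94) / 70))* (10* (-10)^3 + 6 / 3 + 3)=424855466 / 796851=533.17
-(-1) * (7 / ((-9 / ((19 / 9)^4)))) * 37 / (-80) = 33753139 / 4723920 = 7.15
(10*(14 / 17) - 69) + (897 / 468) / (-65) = -806131 / 13260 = -60.79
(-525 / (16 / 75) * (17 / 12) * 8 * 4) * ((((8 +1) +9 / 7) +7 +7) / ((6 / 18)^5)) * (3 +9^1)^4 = -13652128800000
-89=-89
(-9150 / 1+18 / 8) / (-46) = 36591 / 184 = 198.86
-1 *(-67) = 67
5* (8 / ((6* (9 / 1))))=20 / 27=0.74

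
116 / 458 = 58 / 229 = 0.25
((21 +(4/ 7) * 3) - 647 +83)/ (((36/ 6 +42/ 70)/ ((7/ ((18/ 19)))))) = -605.98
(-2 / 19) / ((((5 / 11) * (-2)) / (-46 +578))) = 308 / 5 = 61.60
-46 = -46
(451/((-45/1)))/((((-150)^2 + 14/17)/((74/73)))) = -25789/57116295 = -0.00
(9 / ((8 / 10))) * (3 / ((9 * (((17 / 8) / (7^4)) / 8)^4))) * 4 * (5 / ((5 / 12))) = 100360089806255821946880 / 83521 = 1201615040603630487.50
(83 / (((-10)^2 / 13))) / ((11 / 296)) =79846 / 275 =290.35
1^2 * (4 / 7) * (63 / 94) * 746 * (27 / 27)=13428 / 47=285.70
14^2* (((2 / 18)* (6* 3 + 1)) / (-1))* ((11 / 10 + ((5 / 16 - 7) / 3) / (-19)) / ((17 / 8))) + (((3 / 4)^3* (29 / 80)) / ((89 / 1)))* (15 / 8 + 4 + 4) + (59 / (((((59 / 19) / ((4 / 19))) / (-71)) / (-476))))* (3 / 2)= 338899759299499 / 1673256960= 202538.98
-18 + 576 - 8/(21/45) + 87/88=333777/616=541.85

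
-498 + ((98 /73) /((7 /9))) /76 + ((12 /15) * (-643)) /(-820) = -1414140043 /2843350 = -497.35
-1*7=-7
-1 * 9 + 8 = -1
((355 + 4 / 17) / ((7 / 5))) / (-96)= -10065 / 3808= -2.64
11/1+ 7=18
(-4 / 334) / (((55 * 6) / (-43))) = 43 / 27555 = 0.00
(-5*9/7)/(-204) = 15/476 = 0.03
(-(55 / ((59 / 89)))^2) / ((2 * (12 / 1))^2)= -23961025 / 2005056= -11.95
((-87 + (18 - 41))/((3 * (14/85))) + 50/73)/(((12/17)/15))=-28919125/6132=-4716.10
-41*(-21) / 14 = 123 / 2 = 61.50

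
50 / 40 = 1.25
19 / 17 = 1.12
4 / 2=2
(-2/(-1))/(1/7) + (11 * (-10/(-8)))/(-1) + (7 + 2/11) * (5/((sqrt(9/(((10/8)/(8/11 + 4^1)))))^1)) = 1/4 + 395 * sqrt(715)/1716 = 6.41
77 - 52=25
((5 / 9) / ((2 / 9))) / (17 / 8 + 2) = 20 / 33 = 0.61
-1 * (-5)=5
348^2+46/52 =3148727/26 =121104.88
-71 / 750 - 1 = -821 / 750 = -1.09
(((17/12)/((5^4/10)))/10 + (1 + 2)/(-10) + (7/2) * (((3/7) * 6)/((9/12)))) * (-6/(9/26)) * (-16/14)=9127768/39375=231.82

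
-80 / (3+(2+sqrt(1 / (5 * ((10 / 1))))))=-20000 / 1249+400 * sqrt(2) / 1249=-15.56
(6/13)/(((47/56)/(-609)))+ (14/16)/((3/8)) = -609595/1833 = -332.57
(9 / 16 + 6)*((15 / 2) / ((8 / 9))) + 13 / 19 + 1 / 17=4639965 / 82688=56.11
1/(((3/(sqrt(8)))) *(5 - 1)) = sqrt(2)/6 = 0.24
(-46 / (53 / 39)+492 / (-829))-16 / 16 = -1557239 / 43937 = -35.44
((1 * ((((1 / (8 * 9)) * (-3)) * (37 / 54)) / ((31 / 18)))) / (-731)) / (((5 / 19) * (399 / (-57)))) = -703 / 57105720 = -0.00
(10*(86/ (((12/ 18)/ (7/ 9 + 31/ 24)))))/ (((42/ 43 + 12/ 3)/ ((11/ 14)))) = 15152555/ 35952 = 421.47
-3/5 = -0.60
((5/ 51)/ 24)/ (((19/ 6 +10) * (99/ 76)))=95/ 398871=0.00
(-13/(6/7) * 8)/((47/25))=-9100/141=-64.54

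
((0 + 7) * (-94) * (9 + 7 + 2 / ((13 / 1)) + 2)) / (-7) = 22184 / 13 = 1706.46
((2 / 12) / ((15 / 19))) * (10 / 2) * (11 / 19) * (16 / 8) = 11 / 9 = 1.22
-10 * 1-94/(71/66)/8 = -2971/142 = -20.92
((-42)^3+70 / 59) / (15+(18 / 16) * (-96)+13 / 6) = 26226732 / 32155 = 815.63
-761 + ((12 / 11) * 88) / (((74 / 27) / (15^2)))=263443 / 37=7120.08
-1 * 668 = -668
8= 8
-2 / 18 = -1 / 9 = -0.11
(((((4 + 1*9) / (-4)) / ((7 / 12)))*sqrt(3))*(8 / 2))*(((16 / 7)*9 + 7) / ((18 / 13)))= -65234*sqrt(3) / 147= -768.63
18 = 18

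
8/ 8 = 1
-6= -6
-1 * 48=-48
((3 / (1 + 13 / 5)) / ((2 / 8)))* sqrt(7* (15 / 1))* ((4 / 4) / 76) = 5* sqrt(105) / 114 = 0.45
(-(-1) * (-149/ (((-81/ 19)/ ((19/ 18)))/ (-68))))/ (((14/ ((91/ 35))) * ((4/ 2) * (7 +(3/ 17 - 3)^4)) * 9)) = -992844946249/ 2706507044010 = -0.37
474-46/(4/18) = 267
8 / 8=1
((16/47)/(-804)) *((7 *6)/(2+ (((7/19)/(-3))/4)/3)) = -38304/4285789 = -0.01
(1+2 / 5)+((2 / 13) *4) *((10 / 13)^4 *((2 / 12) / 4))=7847153 / 5569395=1.41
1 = 1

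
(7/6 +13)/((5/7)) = 119/6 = 19.83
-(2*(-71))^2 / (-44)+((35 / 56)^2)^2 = 20654811 / 45056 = 458.43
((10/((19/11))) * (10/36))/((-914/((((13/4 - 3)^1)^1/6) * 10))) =-1375/1875528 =-0.00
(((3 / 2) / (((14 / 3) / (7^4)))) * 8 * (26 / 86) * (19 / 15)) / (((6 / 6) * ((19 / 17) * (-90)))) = -23.50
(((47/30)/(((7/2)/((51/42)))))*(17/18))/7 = 13583/185220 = 0.07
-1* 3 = -3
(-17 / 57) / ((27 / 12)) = -68 / 513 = -0.13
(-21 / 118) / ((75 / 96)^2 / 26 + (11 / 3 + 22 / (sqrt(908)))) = -56110911187968 / 1117920839029177 + 736836452352 * sqrt(227) / 1117920839029177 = -0.04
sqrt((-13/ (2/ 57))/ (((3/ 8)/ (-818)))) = 2 * sqrt(202046) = 898.99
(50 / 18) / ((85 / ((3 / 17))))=5 / 867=0.01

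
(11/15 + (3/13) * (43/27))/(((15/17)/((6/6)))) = 10948/8775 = 1.25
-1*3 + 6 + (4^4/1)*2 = 515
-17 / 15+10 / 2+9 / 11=773 / 165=4.68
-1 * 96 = -96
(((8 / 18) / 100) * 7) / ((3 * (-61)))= -7 / 41175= -0.00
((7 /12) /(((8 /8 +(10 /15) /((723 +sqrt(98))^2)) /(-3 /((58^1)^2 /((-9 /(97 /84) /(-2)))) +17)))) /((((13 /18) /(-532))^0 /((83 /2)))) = 166408017459* sqrt(2) /16370637507322084 +26943254356508902703 /65482550029288336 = 411.46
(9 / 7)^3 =729 / 343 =2.13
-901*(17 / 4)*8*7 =-214438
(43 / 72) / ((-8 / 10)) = -215 / 288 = -0.75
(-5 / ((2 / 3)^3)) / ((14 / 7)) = -135 / 16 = -8.44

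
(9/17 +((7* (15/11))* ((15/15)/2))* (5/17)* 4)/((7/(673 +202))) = 143625/187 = 768.05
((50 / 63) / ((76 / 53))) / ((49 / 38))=1325 / 3087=0.43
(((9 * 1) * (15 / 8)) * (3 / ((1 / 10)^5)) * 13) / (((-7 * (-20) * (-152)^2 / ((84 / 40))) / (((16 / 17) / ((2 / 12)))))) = 5923125 / 24548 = 241.29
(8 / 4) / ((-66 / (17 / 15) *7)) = -17 / 3465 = -0.00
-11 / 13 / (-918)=11 / 11934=0.00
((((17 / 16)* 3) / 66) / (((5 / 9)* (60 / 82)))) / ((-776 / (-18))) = 18819 / 6828800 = 0.00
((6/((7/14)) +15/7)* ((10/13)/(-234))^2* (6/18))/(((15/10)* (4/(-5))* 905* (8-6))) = -275/11724518988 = -0.00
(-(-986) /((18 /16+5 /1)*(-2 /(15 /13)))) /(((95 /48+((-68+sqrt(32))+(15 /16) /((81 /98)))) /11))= 28575866880*sqrt(2) /29218252973+463547525760 /29218252973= 17.25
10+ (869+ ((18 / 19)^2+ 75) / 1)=344718 / 361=954.90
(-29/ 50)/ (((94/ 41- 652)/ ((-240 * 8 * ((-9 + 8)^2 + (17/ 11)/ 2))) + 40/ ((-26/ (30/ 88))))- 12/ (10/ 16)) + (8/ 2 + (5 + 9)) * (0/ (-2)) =24483888/ 824583125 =0.03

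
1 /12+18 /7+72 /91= 3763 /1092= 3.45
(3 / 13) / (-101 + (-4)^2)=-3 / 1105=-0.00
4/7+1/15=67/105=0.64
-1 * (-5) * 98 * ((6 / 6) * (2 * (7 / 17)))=6860 / 17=403.53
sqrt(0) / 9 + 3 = 3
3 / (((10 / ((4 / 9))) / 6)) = 0.80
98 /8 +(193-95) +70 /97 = 43057 /388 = 110.97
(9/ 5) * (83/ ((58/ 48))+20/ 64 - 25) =79.20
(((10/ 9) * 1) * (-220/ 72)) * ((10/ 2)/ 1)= -1375/ 81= -16.98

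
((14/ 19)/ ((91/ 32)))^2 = 4096/ 61009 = 0.07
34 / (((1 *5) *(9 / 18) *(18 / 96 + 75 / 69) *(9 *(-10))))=-12512 / 105525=-0.12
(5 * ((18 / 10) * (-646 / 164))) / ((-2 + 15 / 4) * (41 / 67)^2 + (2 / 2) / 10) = -7676190 / 163549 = -46.94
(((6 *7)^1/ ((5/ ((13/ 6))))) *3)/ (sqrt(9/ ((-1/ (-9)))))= 91/ 15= 6.07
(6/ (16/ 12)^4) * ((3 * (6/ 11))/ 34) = 2187/ 23936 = 0.09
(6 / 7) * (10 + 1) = 9.43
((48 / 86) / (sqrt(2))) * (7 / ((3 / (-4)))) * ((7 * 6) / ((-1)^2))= -4704 * sqrt(2) / 43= -154.71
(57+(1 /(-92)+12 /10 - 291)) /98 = -15299 /6440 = -2.38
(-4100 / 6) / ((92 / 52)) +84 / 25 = -660454 / 1725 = -382.87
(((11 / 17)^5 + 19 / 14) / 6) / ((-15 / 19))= -185135981 / 596339940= -0.31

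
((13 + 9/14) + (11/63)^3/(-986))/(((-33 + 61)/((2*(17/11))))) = 840898798/558354951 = 1.51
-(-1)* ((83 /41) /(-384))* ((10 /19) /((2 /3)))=-415 /99712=-0.00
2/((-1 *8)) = -0.25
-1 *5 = -5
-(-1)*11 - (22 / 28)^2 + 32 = 8307 / 196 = 42.38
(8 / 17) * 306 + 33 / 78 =3755 / 26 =144.42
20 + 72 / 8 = 29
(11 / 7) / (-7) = -11 / 49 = -0.22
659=659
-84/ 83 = -1.01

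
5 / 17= 0.29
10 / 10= 1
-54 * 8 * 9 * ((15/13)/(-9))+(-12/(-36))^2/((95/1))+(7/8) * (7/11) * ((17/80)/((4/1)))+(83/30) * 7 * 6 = 38479540591/62599680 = 614.69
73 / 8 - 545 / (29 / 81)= -351043 / 232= -1513.12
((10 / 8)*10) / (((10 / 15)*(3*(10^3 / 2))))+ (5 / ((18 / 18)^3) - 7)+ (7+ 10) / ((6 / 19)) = 12443 / 240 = 51.85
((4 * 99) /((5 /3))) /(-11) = -108 /5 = -21.60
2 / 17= 0.12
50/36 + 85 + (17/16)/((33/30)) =87.35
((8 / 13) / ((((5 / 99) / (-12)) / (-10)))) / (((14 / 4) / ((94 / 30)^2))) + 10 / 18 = 83988719 / 20475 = 4102.01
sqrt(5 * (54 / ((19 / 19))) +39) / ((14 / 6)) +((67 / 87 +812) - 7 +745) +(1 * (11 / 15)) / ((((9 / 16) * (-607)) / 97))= 3 * sqrt(309) / 7 +3684762767 / 2376405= 1558.10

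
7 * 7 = 49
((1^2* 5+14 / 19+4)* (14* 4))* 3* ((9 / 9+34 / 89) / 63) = 60680 / 1691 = 35.88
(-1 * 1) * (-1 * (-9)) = -9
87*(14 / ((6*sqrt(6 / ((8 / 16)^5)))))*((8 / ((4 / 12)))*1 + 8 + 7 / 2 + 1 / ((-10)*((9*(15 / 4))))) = 9727963*sqrt(3) / 32400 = 520.04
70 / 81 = 0.86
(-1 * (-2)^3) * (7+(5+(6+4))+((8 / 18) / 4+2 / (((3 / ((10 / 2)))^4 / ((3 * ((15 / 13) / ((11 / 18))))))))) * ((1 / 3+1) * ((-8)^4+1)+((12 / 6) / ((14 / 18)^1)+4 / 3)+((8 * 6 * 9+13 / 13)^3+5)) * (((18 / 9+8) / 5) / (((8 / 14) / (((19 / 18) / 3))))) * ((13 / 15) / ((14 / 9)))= 48807380470.58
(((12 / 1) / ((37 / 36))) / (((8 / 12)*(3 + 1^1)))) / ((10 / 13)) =1053 / 185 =5.69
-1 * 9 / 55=-9 / 55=-0.16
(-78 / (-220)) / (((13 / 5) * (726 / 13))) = 0.00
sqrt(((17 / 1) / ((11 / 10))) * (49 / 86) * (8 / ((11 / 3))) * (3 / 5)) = 3.40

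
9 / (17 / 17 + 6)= 9 / 7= 1.29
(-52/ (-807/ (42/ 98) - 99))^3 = 17576/ 973242271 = 0.00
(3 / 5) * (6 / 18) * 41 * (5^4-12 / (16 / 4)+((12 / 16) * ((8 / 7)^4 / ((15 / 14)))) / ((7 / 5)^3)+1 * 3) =603370965 / 117649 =5128.57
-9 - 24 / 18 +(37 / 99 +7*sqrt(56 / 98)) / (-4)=-4129 / 396 - sqrt(7) / 2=-11.75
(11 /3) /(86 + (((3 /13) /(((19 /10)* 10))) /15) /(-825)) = 3735875 /87623249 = 0.04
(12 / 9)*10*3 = 40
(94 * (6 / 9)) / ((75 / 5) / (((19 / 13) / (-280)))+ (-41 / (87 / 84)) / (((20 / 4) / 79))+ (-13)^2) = -517940 / 27523659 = -0.02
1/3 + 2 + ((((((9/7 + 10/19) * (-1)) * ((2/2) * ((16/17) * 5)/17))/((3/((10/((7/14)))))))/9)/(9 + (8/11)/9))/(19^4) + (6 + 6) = 64546213567463/4503224301023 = 14.33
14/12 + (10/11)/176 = 3403/2904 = 1.17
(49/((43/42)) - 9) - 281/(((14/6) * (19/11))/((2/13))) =2091681/74347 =28.13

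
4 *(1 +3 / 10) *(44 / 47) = 1144 / 235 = 4.87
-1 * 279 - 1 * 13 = -292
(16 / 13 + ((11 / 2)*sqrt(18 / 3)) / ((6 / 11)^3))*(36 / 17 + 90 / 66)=10416 / 2431 + 288827*sqrt(6) / 2448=293.29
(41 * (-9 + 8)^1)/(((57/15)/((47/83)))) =-6.11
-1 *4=-4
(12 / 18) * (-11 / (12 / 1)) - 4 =-83 / 18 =-4.61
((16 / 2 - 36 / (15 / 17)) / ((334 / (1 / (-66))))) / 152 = 41 / 4188360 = 0.00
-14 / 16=-7 / 8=-0.88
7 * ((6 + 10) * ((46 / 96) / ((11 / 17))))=2737 / 33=82.94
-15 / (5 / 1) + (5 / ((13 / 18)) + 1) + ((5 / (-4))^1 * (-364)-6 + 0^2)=5901 / 13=453.92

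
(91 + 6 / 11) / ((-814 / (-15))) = 15105 / 8954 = 1.69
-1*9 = -9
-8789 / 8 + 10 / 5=-8773 / 8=-1096.62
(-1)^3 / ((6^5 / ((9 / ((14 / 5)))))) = -5 / 12096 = -0.00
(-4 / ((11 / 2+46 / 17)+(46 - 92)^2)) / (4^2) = -17 / 144446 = -0.00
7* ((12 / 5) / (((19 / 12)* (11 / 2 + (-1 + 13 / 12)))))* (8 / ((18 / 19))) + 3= 6381 / 335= 19.05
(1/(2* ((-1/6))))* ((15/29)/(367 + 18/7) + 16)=-3601419/75023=-48.00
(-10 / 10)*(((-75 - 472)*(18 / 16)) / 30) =1641 / 80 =20.51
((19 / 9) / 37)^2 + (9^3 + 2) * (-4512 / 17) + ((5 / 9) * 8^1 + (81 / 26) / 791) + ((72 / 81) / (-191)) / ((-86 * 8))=-1816927956467893037 / 9365050544031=-194011.55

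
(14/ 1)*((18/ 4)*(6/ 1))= 378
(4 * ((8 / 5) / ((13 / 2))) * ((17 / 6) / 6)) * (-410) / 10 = -11152 / 585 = -19.06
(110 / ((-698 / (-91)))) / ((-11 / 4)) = -5.21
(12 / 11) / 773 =12 / 8503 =0.00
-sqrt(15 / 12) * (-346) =386.84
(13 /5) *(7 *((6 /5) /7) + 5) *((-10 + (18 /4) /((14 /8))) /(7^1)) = -20956 /1225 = -17.11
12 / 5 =2.40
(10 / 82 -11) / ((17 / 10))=-6.40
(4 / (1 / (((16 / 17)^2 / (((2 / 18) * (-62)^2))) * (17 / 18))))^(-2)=266897569 / 16384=16290.13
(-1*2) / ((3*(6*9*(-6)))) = 1 / 486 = 0.00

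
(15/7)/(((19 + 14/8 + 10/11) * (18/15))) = 550/6671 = 0.08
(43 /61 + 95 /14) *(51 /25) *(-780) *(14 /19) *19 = -50894532 /305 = -166867.32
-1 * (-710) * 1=710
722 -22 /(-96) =722.23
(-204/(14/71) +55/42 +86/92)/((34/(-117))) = 9722973/2737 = 3552.42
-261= -261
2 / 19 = 0.11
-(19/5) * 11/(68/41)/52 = -8569/17680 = -0.48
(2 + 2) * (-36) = -144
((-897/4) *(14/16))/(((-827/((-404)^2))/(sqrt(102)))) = 64052079 *sqrt(102)/1654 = 391109.00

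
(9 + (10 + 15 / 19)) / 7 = 376 / 133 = 2.83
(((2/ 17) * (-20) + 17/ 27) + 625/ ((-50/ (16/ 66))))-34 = -38.75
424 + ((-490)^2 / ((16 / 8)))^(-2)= 6110689060001 / 14412002500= 424.00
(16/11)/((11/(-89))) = -1424/121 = -11.77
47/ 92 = 0.51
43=43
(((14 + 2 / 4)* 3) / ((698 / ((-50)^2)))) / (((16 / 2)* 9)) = 18125 / 8376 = 2.16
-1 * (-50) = 50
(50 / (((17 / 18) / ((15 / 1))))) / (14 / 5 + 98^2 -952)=33750 / 367829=0.09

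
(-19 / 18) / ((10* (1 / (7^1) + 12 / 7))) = -0.06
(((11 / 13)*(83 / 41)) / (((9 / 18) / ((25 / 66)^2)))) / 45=10375 / 949806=0.01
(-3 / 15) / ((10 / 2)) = -1 / 25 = -0.04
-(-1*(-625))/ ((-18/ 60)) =6250/ 3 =2083.33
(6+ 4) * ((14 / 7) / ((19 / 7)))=140 / 19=7.37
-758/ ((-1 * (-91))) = -8.33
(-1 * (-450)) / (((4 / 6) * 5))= 135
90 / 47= 1.91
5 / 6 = 0.83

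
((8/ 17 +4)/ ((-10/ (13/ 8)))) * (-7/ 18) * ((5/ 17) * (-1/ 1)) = -1729/ 20808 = -0.08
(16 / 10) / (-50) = -4 / 125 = -0.03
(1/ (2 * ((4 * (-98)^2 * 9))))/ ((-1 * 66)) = -1/ 45638208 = -0.00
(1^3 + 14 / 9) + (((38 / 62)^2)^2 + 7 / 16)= 416803775 / 132987024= 3.13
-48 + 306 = 258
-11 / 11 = -1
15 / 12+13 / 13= 9 / 4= 2.25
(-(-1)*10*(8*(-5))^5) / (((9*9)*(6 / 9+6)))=-51200000 / 27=-1896296.30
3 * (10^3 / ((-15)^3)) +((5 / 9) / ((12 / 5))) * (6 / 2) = -7 / 36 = -0.19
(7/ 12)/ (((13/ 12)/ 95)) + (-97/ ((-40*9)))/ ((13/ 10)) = 1849/ 36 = 51.36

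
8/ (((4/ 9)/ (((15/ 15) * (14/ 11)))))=252/ 11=22.91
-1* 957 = -957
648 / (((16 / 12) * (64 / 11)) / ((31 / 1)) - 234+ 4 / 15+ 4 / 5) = -1657260 / 595087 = -2.78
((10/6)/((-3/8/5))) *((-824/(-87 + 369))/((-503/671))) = -55290400/638307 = -86.62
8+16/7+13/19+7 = 2390/133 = 17.97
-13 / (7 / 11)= -143 / 7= -20.43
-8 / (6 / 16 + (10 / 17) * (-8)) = 1088 / 589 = 1.85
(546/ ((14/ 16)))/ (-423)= -208/ 141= -1.48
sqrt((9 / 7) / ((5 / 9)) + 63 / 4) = 3 * sqrt(9835) / 70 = 4.25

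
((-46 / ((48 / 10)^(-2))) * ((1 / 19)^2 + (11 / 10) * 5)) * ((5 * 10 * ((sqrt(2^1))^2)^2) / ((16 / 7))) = -184220064 / 361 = -510304.89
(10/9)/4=5/18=0.28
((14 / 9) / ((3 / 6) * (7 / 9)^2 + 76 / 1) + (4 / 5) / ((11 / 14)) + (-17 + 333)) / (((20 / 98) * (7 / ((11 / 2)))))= 377195448 / 309025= 1220.60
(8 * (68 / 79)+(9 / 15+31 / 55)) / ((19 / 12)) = 419712 / 82555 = 5.08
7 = 7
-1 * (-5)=5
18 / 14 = 9 / 7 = 1.29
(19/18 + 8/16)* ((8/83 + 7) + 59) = 76804/747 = 102.82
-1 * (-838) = 838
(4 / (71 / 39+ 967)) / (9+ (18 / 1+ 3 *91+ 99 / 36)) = 78 / 5719553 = 0.00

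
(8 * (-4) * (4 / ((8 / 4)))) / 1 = -64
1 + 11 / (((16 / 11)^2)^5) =1384823298387 / 1099511627776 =1.26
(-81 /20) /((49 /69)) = -5589 /980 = -5.70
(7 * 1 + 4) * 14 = 154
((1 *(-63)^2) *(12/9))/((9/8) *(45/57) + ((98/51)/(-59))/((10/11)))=12101957280/1949147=6208.85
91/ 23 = 3.96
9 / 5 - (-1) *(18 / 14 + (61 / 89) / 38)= 367391 / 118370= 3.10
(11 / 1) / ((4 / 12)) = 33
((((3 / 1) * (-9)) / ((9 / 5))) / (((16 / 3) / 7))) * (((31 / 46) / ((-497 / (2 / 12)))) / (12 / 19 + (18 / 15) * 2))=14725 / 10033152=0.00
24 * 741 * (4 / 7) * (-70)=-711360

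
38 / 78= 19 / 39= 0.49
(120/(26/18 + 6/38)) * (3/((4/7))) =53865/137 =393.18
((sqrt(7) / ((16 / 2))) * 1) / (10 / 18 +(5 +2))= 9 * sqrt(7) / 544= 0.04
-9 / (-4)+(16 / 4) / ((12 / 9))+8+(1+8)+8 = 121 / 4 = 30.25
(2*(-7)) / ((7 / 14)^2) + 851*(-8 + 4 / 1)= -3460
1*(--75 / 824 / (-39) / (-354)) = 25 / 3792048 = 0.00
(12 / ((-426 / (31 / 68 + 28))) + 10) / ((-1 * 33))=-22205 / 79662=-0.28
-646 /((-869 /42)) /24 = 1.30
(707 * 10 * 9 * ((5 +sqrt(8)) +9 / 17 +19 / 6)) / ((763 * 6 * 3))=1010 * sqrt(2) / 109 +447935 / 11118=53.39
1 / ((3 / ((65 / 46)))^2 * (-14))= -4225 / 266616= -0.02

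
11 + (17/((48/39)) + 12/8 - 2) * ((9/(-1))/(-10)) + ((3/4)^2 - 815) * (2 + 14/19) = -6706257/3040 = -2206.01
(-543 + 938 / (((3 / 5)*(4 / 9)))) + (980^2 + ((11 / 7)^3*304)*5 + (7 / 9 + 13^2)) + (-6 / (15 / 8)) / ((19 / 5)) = 113721333305 / 117306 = 969441.74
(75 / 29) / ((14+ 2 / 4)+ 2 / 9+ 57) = 1350 / 37439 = 0.04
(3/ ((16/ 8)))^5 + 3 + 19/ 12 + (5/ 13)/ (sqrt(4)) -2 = 12941/ 1248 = 10.37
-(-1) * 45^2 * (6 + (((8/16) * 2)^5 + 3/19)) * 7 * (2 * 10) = 38556000/19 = 2029263.16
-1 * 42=-42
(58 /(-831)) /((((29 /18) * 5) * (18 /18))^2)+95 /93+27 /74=1914584813 /1382077650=1.39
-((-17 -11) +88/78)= 26.87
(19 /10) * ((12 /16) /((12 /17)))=323 /160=2.02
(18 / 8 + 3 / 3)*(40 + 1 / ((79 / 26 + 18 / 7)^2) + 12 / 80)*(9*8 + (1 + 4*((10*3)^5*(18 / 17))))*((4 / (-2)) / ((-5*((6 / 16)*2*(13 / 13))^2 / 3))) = 38108602944031628398 / 1329112275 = 28672222550.97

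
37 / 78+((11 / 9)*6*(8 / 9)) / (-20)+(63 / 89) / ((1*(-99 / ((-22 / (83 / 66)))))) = 7091867 / 25928370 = 0.27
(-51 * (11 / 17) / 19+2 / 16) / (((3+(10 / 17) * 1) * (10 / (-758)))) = 315707 / 9272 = 34.05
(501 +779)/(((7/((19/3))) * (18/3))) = 12160/63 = 193.02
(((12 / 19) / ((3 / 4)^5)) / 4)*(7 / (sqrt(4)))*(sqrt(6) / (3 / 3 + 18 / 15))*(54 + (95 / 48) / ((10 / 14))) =147.20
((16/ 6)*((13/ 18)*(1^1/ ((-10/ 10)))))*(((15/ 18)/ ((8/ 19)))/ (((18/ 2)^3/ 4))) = -1235/ 59049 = -0.02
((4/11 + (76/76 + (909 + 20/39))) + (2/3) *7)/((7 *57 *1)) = 20672/9009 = 2.29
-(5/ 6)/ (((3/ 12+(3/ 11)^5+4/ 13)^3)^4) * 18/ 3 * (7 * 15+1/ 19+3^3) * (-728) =514081299.65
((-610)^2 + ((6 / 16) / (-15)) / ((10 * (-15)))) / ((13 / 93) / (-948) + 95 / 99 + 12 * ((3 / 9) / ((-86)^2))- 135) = -111206277128410211 / 40059367280500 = -2776.04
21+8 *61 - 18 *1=491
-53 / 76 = -0.70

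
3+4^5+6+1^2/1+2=1036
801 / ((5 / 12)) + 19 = 9707 / 5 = 1941.40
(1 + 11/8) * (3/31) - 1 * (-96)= 23865/248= 96.23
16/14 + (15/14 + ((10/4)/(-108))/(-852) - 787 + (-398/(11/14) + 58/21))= -18259623983/14170464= -1288.57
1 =1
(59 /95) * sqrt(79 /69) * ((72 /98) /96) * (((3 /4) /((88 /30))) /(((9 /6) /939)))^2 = 2340969255 * sqrt(5451) /1326578176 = 130.29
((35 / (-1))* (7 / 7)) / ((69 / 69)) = -35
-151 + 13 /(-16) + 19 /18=-21709 /144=-150.76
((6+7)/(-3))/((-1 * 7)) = 13/21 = 0.62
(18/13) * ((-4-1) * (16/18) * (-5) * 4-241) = -2738/13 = -210.62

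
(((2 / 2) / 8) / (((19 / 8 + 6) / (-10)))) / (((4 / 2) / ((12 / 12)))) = -5 / 67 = -0.07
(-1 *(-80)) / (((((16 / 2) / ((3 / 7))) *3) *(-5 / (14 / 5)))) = -4 / 5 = -0.80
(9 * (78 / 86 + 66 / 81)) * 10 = 154.96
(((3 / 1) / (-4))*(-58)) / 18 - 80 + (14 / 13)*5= -11263 / 156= -72.20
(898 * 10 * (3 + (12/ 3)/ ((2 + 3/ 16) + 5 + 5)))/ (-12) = -291401/ 117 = -2490.61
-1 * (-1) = 1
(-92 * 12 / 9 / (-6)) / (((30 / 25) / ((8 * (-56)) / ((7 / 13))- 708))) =-708400 / 27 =-26237.04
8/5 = 1.60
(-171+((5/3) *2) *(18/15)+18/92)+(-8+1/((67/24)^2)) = -36069553/206494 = -174.68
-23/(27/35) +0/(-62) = -805/27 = -29.81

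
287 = 287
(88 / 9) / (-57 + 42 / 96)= -1408 / 8145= -0.17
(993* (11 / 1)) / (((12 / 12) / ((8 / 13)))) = 87384 / 13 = 6721.85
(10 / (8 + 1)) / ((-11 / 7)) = -70 / 99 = -0.71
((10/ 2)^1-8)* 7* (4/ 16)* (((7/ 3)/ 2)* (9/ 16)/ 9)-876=-112177/ 128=-876.38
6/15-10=-48/5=-9.60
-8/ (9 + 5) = -4/ 7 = -0.57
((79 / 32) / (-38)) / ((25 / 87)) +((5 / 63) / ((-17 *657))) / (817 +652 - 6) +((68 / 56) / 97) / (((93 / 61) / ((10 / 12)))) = -1085871352121909 / 4952820371083200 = -0.22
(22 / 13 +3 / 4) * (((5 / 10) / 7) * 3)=381 / 728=0.52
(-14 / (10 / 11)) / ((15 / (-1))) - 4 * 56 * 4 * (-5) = 336077 / 75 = 4481.03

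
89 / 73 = 1.22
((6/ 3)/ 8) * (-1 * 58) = -29/ 2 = -14.50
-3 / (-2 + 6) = -3 / 4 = -0.75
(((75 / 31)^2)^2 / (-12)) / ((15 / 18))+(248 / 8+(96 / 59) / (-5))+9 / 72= 59660783427 / 2179509560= 27.37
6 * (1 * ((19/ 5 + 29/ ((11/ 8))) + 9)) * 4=44736/ 55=813.38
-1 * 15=-15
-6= -6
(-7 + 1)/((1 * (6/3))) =-3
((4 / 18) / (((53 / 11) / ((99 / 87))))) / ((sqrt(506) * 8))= 11 * sqrt(506) / 848424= 0.00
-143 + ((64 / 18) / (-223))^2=-576009983 / 4028049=-143.00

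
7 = 7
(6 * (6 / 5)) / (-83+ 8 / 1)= -12 / 125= -0.10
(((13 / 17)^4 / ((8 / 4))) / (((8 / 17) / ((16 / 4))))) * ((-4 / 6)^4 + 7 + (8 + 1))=9368008 / 397953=23.54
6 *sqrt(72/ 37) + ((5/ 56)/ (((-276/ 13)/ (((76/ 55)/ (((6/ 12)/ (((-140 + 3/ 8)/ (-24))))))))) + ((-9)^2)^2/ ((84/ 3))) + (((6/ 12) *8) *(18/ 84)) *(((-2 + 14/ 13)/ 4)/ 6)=36 *sqrt(74)/ 37 + 12424242881/ 53044992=242.59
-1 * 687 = -687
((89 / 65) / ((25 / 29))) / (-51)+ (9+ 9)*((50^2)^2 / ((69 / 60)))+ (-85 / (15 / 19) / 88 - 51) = 5469747078286977 / 55913000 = 97826034.70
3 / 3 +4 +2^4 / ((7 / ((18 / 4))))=107 / 7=15.29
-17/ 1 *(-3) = 51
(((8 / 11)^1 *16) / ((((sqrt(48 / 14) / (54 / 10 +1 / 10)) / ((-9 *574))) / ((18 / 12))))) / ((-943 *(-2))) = -142.01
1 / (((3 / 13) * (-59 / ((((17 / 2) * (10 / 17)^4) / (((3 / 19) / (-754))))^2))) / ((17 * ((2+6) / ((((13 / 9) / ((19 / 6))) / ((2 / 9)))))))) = -779890248800000000 / 6785496603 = -114934881.62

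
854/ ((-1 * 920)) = -427/ 460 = -0.93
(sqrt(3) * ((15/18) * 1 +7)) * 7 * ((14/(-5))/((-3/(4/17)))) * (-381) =-1169924 * sqrt(3)/255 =-7946.54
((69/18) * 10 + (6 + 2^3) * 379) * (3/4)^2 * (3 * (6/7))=432891/56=7730.20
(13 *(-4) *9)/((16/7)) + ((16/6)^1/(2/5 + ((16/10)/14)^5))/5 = -25642437359/126058644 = -203.42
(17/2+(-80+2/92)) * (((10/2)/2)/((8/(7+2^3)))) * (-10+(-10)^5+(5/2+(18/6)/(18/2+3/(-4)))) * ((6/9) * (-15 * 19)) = -280125424125/44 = -6366486911.93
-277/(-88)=277/88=3.15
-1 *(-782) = 782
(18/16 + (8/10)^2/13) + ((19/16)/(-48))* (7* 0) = 3053/2600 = 1.17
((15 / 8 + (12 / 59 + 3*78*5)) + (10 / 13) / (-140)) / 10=10068575 / 85904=117.21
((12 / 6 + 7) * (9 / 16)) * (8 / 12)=27 / 8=3.38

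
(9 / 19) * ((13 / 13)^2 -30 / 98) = 0.33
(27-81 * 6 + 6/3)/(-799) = 457/799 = 0.57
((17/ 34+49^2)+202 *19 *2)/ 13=20155/ 26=775.19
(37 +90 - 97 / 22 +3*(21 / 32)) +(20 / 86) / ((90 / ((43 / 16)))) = 394627 / 3168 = 124.57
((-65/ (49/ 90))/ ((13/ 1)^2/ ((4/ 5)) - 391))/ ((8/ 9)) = 26325/ 35231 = 0.75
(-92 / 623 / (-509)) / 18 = 46 / 2853963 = 0.00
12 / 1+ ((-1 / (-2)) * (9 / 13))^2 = 8193 / 676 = 12.12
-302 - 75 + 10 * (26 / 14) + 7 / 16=-40095 / 112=-357.99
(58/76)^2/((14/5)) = 4205/20216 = 0.21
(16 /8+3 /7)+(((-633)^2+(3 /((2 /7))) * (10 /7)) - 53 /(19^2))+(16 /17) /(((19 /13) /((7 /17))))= 292637193334 /730303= 400706.55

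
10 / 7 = 1.43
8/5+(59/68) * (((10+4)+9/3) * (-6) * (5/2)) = -4393/20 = -219.65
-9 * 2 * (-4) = 72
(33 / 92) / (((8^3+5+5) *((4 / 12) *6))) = 11 / 32016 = 0.00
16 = 16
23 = 23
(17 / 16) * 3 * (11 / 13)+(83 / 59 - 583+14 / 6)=-21226735 / 36816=-576.56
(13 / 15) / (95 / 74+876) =962 / 973785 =0.00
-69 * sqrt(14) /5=-51.63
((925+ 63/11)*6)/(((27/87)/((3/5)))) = 593804/55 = 10796.44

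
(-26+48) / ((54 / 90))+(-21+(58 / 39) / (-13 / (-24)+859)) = 12605711 / 804531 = 15.67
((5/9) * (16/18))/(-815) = -8/13203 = -0.00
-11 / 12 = -0.92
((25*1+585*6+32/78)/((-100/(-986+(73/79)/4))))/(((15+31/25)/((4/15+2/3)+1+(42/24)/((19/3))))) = 108191919415217/22816160640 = 4741.90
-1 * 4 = -4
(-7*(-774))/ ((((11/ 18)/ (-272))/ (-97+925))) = -21963965184/ 11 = -1996724107.64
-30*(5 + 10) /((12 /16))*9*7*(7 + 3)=-378000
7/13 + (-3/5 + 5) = 321/65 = 4.94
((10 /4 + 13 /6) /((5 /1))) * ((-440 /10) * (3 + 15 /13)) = -11088 /65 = -170.58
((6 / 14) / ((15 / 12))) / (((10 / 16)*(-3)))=-32 / 175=-0.18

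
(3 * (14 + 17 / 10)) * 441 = 207711 / 10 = 20771.10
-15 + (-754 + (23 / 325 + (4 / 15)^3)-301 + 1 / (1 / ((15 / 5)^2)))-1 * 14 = -47161688 / 43875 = -1074.91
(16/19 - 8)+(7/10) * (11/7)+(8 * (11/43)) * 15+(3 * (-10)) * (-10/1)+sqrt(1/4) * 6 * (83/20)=5508047/16340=337.09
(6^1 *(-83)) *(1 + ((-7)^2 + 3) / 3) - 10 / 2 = -9135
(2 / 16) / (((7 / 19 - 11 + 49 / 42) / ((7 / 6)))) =-133 / 8632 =-0.02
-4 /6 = -2 /3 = -0.67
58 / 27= 2.15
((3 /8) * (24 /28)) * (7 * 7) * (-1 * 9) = -567 /4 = -141.75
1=1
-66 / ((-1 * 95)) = 66 / 95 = 0.69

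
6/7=0.86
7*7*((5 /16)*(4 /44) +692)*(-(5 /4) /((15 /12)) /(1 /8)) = -5968053 /22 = -271275.14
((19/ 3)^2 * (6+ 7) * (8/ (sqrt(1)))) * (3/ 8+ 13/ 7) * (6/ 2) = 586625/ 21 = 27934.52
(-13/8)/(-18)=13/144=0.09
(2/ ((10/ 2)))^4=16/ 625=0.03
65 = 65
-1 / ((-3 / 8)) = 2.67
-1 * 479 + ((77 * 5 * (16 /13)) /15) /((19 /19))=-17449 /39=-447.41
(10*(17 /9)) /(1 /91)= 15470 /9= 1718.89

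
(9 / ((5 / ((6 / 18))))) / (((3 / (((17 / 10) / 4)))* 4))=17 / 800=0.02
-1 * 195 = -195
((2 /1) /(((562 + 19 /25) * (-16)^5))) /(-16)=25 /118019325952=0.00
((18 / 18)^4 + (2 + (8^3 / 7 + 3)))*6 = 3324 / 7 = 474.86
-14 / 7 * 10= -20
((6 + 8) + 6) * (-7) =-140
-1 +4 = 3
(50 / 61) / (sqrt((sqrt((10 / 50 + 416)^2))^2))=250 / 126941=0.00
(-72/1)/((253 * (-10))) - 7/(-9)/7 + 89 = 1014854/11385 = 89.14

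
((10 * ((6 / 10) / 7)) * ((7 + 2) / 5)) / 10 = 27 / 175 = 0.15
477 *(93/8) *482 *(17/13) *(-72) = -3271446306/13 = -251649715.85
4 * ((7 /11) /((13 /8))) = 1.57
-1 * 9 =-9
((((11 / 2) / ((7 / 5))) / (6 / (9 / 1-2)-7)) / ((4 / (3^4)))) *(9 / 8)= -40095 / 2752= -14.57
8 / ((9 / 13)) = 104 / 9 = 11.56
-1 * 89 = -89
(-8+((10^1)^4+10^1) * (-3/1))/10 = -15019/5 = -3003.80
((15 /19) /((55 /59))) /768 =59 /53504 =0.00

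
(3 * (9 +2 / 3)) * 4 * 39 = 4524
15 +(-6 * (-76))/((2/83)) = 18939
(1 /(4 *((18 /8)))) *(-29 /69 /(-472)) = 29 /293112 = 0.00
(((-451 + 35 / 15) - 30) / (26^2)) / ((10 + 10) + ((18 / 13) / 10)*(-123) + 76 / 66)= -0.17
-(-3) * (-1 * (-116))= 348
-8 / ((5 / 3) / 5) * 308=-7392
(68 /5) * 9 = 612 /5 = 122.40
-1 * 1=-1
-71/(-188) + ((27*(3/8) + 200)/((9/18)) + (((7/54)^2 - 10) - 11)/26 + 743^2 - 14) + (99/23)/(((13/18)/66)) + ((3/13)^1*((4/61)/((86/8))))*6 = 118847687711172847/214973462808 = 552848.18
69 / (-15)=-23 / 5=-4.60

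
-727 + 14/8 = -2901/4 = -725.25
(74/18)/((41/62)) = 2294/369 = 6.22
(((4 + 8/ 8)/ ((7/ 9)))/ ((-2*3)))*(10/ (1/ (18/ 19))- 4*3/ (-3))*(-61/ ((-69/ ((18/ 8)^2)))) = -64.61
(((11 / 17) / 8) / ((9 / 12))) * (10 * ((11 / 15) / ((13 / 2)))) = 242 / 1989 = 0.12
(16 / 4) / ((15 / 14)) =56 / 15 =3.73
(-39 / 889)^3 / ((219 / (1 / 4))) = -19773 / 205157847748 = -0.00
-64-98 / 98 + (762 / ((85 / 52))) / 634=-1731613 / 26945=-64.26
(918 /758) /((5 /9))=4131 /1895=2.18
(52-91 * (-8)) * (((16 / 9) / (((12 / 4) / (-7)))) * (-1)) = 29120 / 9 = 3235.56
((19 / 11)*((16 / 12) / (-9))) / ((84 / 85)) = -1615 / 6237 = -0.26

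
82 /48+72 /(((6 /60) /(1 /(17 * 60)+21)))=6169945 /408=15122.41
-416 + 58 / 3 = -1190 / 3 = -396.67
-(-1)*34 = 34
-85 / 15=-17 / 3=-5.67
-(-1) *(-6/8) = -3/4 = -0.75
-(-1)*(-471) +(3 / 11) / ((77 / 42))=-56973 / 121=-470.85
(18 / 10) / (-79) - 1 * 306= -120879 / 395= -306.02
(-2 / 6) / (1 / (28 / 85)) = -0.11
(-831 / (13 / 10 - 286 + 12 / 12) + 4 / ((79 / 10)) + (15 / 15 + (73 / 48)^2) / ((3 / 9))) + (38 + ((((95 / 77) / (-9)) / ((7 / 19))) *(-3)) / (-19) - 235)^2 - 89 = 5814217427100366617 / 150019057343232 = 38756.53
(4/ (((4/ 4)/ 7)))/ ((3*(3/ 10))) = 280/ 9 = 31.11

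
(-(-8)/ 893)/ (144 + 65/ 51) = 408/ 6616237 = 0.00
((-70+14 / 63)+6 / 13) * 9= -623.85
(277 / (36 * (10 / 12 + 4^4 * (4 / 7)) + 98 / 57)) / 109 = 110523 / 230415536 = 0.00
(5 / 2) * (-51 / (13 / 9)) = -2295 / 26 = -88.27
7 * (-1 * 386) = -2702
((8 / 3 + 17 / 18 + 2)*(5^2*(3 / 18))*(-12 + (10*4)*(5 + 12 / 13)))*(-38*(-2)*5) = 701394500 / 351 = 1998274.93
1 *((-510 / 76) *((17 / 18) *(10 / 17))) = -425 / 114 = -3.73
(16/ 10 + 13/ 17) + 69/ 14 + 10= 20579/ 1190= 17.29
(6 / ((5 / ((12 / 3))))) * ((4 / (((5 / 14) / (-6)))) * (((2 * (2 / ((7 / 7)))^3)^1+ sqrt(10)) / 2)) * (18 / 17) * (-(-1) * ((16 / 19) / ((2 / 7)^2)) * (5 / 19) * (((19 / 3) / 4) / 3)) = -4688.36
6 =6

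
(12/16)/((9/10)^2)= 25/27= 0.93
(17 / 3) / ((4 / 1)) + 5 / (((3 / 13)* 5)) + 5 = 43 / 4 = 10.75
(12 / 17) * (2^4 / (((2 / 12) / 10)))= 11520 / 17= 677.65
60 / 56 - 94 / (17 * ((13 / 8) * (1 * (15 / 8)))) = -34499 / 46410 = -0.74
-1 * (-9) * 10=90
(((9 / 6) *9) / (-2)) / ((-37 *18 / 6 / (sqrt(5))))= 9 *sqrt(5) / 148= 0.14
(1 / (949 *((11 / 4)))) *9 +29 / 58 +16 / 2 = 177535 / 20878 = 8.50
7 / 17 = 0.41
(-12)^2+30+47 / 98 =17099 / 98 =174.48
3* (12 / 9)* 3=12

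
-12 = -12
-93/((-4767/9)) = 279/1589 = 0.18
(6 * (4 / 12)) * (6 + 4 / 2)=16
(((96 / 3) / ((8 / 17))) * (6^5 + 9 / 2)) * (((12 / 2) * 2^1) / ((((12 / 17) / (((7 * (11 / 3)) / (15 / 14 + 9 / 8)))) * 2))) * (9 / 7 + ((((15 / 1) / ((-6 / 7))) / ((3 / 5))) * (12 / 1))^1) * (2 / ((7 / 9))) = -1932038572464 / 41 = -47122892011.32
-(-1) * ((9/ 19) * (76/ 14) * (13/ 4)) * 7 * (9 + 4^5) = 120861/ 2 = 60430.50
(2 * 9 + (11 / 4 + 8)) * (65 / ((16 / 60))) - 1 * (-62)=113117 / 16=7069.81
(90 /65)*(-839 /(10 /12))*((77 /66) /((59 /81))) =-8562834 /3835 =-2232.81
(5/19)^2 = 25/361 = 0.07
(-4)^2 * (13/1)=208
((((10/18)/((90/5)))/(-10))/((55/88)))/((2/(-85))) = 17/81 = 0.21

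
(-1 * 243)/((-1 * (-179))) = -243/179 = -1.36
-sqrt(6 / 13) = -sqrt(78) / 13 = -0.68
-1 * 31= -31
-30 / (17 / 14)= -420 / 17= -24.71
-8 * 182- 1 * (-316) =-1140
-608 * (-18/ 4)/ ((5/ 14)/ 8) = 306432/ 5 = 61286.40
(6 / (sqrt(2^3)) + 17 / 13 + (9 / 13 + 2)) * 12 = 18 * sqrt(2) + 48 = 73.46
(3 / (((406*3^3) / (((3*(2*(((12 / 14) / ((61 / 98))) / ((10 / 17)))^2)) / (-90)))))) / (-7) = 0.00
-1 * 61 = -61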